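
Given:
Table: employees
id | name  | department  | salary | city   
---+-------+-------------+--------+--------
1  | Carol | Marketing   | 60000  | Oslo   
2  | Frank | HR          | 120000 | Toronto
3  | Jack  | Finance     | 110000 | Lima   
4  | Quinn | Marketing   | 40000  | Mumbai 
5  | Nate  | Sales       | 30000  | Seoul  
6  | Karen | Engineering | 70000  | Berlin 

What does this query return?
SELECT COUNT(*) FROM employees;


COUNT(*) counts all rows

6


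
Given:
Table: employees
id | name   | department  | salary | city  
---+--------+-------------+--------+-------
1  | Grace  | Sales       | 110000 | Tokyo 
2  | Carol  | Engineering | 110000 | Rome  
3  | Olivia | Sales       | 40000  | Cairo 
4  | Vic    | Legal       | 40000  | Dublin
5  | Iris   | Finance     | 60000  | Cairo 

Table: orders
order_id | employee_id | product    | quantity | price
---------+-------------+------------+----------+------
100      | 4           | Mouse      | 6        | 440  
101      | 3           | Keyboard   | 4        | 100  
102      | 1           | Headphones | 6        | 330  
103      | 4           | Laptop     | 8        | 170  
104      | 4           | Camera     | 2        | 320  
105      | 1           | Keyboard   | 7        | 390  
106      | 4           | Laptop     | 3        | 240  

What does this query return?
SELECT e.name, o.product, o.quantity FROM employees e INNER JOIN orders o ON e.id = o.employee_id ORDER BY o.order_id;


Joining employees.id = orders.employee_id:
  employee Vic (id=4) -> order Mouse
  employee Olivia (id=3) -> order Keyboard
  employee Grace (id=1) -> order Headphones
  employee Vic (id=4) -> order Laptop
  employee Vic (id=4) -> order Camera
  employee Grace (id=1) -> order Keyboard
  employee Vic (id=4) -> order Laptop


7 rows:
Vic, Mouse, 6
Olivia, Keyboard, 4
Grace, Headphones, 6
Vic, Laptop, 8
Vic, Camera, 2
Grace, Keyboard, 7
Vic, Laptop, 3


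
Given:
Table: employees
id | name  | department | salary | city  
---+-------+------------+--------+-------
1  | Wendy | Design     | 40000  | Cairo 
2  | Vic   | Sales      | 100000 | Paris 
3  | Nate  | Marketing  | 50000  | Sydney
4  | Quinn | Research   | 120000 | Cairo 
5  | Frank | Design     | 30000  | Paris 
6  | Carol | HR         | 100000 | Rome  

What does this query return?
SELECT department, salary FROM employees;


Projecting columns: department, salary

6 rows:
Design, 40000
Sales, 100000
Marketing, 50000
Research, 120000
Design, 30000
HR, 100000


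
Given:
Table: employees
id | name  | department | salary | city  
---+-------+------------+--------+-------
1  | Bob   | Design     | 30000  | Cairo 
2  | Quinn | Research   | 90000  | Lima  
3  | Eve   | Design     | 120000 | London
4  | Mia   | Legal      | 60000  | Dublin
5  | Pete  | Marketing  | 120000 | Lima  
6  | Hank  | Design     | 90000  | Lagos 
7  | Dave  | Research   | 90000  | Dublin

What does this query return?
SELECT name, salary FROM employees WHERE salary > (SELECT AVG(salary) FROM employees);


Subquery: AVG(salary) = 85714.29
Filtering: salary > 85714.29
  Quinn (90000) -> MATCH
  Eve (120000) -> MATCH
  Pete (120000) -> MATCH
  Hank (90000) -> MATCH
  Dave (90000) -> MATCH


5 rows:
Quinn, 90000
Eve, 120000
Pete, 120000
Hank, 90000
Dave, 90000


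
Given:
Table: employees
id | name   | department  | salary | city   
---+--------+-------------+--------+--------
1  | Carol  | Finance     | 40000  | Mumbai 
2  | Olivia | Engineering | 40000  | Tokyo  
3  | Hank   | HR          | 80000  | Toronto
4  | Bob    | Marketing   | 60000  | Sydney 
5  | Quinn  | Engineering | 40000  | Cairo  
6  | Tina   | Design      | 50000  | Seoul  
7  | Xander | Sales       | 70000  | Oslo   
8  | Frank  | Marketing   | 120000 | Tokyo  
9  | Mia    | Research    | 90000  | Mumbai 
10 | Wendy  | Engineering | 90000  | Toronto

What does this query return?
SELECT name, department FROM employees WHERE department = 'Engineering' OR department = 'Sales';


Filtering: department = 'Engineering' OR 'Sales'
Matching: 4 rows

4 rows:
Olivia, Engineering
Quinn, Engineering
Xander, Sales
Wendy, Engineering


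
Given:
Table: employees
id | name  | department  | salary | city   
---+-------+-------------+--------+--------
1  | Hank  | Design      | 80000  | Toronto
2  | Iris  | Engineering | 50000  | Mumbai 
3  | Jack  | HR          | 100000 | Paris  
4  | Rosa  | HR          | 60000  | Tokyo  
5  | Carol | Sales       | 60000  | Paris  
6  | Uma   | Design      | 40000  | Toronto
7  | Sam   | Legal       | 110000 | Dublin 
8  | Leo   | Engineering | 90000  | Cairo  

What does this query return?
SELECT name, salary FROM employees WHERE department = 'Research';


Filtering: department = 'Research'
Matching rows: 0

Empty result set (0 rows)


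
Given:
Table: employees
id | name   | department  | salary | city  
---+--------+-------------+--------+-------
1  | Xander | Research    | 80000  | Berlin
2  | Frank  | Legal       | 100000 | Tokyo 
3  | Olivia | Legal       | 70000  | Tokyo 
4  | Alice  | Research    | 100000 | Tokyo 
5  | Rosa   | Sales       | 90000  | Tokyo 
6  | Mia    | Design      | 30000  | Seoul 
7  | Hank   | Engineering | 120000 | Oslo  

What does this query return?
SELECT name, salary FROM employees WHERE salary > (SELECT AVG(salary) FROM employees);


Subquery: AVG(salary) = 84285.71
Filtering: salary > 84285.71
  Frank (100000) -> MATCH
  Alice (100000) -> MATCH
  Rosa (90000) -> MATCH
  Hank (120000) -> MATCH


4 rows:
Frank, 100000
Alice, 100000
Rosa, 90000
Hank, 120000


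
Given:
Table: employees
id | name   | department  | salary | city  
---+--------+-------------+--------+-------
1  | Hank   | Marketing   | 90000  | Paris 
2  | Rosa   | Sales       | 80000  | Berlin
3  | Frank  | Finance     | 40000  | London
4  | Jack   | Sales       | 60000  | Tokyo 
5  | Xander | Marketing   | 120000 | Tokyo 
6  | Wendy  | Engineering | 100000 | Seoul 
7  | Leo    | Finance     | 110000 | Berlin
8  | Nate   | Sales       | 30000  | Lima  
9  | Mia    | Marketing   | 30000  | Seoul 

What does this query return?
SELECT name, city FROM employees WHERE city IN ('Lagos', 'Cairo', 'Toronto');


Filtering: city IN ('Lagos', 'Cairo', 'Toronto')
Matching: 0 rows

Empty result set (0 rows)


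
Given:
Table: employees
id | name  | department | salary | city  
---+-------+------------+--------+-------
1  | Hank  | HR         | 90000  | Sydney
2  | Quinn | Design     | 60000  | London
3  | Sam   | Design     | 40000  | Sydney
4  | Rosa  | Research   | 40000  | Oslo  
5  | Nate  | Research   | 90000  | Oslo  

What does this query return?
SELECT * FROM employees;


SELECT * returns all 5 rows with all columns

5 rows:
1, Hank, HR, 90000, Sydney
2, Quinn, Design, 60000, London
3, Sam, Design, 40000, Sydney
4, Rosa, Research, 40000, Oslo
5, Nate, Research, 90000, Oslo


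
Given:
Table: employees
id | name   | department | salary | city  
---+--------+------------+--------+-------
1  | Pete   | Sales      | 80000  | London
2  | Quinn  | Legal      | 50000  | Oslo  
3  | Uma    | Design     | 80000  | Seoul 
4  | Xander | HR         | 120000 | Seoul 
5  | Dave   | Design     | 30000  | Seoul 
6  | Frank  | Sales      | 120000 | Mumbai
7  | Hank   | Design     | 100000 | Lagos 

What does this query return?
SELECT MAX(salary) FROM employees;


Salaries: 80000, 50000, 80000, 120000, 30000, 120000, 100000
MAX = 120000

120000


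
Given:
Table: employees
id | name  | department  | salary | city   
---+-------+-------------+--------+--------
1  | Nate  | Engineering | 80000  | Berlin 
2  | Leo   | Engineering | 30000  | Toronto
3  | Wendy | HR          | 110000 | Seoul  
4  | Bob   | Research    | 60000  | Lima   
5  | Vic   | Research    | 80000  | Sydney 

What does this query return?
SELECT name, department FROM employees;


Projecting columns: name, department

5 rows:
Nate, Engineering
Leo, Engineering
Wendy, HR
Bob, Research
Vic, Research


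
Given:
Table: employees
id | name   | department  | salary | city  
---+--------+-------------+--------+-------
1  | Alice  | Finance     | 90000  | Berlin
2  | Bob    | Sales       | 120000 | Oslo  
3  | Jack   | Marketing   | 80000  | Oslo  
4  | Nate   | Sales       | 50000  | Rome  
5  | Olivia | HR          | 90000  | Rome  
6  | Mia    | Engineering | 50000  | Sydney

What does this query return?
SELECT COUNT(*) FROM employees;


COUNT(*) counts all rows

6


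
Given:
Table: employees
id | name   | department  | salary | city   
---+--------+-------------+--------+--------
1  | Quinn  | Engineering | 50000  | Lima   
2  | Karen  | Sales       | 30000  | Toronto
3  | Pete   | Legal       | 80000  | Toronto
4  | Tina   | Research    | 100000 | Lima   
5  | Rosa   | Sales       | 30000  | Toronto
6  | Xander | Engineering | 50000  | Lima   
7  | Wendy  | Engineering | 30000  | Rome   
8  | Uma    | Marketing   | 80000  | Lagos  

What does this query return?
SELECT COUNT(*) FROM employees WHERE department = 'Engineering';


Counting rows where department = 'Engineering'
  Quinn -> MATCH
  Xander -> MATCH
  Wendy -> MATCH


3


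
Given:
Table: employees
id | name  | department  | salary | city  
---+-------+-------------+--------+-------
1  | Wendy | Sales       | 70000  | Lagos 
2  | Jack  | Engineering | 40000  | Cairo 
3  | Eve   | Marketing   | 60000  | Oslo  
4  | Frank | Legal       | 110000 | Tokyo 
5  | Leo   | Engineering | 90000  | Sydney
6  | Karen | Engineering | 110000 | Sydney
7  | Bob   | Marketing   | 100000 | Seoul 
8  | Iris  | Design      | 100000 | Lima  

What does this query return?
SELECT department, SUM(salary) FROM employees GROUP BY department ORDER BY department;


Summing salary within each department:
  Design: 100000 = 100000
  Engineering: 40000 + 90000 + 110000 = 240000
  Legal: 110000 = 110000
  Marketing: 60000 + 100000 = 160000
  Sales: 70000 = 70000


5 groups:
Design, 100000
Engineering, 240000
Legal, 110000
Marketing, 160000
Sales, 70000


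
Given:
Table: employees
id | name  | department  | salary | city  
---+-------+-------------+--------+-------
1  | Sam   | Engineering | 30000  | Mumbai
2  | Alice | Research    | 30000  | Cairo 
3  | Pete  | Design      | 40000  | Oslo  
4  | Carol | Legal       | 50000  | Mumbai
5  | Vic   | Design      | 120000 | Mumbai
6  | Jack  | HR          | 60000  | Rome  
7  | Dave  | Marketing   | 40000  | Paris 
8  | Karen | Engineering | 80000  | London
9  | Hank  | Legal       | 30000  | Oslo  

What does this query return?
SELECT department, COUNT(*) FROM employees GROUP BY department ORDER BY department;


Assigning each row to its department group:
  Sam -> Engineering
  Alice -> Research
  Pete -> Design
  Carol -> Legal
  Vic -> Design
  Jack -> HR
  Dave -> Marketing
  Karen -> Engineering
  Hank -> Legal


6 groups:
Design, 2
Engineering, 2
HR, 1
Legal, 2
Marketing, 1
Research, 1


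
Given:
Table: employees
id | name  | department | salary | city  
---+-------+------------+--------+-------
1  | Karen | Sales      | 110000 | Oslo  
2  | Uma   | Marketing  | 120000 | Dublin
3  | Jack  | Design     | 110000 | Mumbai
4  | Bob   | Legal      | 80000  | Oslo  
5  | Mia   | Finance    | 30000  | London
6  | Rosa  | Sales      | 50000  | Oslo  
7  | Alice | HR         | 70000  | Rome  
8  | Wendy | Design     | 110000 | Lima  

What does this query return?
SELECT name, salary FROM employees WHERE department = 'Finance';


Filtering: department = 'Finance'
Matching rows: 1

1 rows:
Mia, 30000


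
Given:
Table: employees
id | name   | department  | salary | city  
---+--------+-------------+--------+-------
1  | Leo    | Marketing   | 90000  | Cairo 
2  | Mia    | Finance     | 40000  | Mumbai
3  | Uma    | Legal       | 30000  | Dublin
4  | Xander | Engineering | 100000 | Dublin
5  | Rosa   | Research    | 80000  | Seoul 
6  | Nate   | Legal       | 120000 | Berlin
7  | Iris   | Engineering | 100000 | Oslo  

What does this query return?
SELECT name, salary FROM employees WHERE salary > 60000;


Filtering: salary > 60000
Matching: 5 rows

5 rows:
Leo, 90000
Xander, 100000
Rosa, 80000
Nate, 120000
Iris, 100000


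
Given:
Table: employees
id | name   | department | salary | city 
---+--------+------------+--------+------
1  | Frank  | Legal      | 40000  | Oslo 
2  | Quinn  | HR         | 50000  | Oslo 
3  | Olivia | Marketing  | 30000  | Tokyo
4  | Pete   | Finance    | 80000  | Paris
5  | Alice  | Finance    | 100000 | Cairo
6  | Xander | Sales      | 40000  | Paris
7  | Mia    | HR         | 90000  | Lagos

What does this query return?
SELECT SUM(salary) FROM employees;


SUM(salary) = 40000 + 50000 + 30000 + 80000 + 100000 + 40000 + 90000 = 430000

430000


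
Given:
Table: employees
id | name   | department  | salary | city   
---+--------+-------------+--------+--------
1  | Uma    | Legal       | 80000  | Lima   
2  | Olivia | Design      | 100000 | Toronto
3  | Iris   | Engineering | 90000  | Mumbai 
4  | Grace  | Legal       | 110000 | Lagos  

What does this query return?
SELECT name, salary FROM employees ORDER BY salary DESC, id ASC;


Sorting by salary DESC, then id ASC for ties

4 rows:
Grace, 110000
Olivia, 100000
Iris, 90000
Uma, 80000


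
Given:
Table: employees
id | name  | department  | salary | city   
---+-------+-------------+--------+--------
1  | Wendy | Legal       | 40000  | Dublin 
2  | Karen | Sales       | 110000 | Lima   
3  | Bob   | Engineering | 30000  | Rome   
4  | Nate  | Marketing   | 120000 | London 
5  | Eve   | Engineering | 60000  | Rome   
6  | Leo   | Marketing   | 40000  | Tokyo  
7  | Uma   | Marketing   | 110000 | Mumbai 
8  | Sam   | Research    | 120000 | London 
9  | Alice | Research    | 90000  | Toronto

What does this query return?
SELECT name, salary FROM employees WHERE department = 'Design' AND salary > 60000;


Filtering: department = 'Design' AND salary > 60000
Matching: 0 rows

Empty result set (0 rows)


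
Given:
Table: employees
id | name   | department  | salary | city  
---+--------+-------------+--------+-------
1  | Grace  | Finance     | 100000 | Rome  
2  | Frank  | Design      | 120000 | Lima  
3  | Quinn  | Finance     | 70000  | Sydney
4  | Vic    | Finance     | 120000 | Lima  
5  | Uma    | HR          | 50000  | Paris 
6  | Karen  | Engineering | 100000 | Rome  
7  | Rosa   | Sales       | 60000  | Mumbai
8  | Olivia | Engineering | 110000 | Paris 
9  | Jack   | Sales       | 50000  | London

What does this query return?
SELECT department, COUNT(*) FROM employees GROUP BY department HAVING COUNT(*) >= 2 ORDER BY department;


Groups with count >= 2:
  Engineering: 2 -> PASS
  Finance: 3 -> PASS
  Sales: 2 -> PASS
  Design: 1 -> filtered out
  HR: 1 -> filtered out


3 groups:
Engineering, 2
Finance, 3
Sales, 2


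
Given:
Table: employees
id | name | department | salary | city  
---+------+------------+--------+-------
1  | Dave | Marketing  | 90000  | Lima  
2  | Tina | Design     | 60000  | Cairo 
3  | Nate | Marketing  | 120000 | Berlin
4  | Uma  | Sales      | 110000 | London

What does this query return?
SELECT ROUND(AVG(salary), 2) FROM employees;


SUM(salary) = 380000
COUNT = 4
ROUND(AVG, 2) = ROUND(380000 / 4, 2) = 95000.0

95000.0


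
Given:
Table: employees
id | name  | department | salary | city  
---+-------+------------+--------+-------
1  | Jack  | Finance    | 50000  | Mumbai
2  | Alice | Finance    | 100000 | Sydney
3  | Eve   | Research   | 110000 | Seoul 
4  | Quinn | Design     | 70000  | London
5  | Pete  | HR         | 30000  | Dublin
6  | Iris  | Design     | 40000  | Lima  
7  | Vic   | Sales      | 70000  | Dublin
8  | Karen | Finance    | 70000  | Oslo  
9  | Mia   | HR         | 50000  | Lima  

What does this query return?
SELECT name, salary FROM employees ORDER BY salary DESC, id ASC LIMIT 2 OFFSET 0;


Sort by salary DESC (id ASC tiebreak), then skip 0 and take 2
Rows 1 through 2

2 rows:
Eve, 110000
Alice, 100000


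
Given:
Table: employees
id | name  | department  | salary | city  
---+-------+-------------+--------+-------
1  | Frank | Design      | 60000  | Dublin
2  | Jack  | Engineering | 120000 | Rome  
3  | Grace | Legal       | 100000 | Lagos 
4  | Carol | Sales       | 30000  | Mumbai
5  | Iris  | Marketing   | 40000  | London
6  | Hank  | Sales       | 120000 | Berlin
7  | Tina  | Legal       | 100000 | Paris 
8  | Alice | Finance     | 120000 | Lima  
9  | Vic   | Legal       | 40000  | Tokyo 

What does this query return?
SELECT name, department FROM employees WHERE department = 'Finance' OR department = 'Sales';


Filtering: department = 'Finance' OR 'Sales'
Matching: 3 rows

3 rows:
Carol, Sales
Hank, Sales
Alice, Finance


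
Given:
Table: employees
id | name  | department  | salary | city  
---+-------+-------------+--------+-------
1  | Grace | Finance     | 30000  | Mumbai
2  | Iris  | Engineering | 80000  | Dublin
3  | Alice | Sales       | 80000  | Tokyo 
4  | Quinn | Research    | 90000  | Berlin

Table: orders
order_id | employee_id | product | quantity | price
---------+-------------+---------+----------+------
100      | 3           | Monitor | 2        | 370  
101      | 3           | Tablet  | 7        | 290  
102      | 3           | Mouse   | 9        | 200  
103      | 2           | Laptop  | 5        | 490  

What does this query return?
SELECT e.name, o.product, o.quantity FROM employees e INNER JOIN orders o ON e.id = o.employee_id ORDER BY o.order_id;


Joining employees.id = orders.employee_id:
  employee Alice (id=3) -> order Monitor
  employee Alice (id=3) -> order Tablet
  employee Alice (id=3) -> order Mouse
  employee Iris (id=2) -> order Laptop


4 rows:
Alice, Monitor, 2
Alice, Tablet, 7
Alice, Mouse, 9
Iris, Laptop, 5


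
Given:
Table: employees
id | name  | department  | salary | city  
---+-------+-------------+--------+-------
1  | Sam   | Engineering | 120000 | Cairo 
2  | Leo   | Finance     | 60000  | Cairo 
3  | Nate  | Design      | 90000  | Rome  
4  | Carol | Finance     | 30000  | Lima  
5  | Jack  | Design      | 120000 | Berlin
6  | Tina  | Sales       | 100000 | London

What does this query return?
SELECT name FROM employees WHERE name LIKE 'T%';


LIKE 'T%' matches names starting with 'T'
Matching: 1

1 rows:
Tina


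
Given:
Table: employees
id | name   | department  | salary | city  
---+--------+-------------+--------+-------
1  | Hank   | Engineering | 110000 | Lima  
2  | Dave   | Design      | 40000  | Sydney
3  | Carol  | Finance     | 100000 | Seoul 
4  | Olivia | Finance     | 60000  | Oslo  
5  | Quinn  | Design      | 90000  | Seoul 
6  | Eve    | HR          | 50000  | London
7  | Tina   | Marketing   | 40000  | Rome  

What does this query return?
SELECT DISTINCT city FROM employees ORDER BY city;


All 'city' values (row order): Lima, Sydney, Seoul, Oslo, Seoul, London, Rome
Removing duplicates leaves 6 unique value(s).

6 values:
Lima
London
Oslo
Rome
Seoul
Sydney


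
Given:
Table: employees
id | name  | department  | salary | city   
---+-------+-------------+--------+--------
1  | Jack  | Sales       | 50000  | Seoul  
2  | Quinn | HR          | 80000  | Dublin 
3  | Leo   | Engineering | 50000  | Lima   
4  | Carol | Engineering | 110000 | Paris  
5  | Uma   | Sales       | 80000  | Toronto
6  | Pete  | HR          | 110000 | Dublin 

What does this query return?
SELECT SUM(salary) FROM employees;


SUM(salary) = 50000 + 80000 + 50000 + 110000 + 80000 + 110000 = 480000

480000


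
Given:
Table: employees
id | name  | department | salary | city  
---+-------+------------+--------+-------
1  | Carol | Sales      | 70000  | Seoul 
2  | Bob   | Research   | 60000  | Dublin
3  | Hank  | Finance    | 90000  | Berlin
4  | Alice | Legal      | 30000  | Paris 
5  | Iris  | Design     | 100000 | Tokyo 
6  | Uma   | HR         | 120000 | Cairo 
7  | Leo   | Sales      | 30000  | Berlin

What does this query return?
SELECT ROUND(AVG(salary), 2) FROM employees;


SUM(salary) = 500000
COUNT = 7
ROUND(AVG, 2) = ROUND(500000 / 7, 2) = 71428.57

71428.57


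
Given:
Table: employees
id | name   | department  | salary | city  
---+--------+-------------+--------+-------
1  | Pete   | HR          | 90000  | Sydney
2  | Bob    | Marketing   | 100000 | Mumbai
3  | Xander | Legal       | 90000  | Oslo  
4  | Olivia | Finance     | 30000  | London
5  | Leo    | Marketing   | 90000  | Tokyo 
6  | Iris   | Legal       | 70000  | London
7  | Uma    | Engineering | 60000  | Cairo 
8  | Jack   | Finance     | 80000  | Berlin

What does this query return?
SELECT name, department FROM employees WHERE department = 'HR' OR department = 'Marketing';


Filtering: department = 'HR' OR 'Marketing'
Matching: 3 rows

3 rows:
Pete, HR
Bob, Marketing
Leo, Marketing


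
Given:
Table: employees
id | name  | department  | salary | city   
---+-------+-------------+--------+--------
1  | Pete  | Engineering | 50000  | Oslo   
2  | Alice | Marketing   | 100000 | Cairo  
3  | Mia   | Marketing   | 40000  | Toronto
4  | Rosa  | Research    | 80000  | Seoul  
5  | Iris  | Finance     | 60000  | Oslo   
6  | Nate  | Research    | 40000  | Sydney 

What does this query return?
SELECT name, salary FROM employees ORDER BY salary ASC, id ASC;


Sorting by salary ASC, then id ASC for ties

6 rows:
Mia, 40000
Nate, 40000
Pete, 50000
Iris, 60000
Rosa, 80000
Alice, 100000


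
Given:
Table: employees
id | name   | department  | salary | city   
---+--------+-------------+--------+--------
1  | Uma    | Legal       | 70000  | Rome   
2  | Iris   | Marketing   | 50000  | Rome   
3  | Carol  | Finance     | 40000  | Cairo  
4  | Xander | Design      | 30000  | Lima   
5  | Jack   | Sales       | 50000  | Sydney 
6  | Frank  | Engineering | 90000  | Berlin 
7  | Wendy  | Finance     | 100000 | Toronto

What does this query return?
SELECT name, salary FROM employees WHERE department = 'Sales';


Filtering: department = 'Sales'
Matching rows: 1

1 rows:
Jack, 50000


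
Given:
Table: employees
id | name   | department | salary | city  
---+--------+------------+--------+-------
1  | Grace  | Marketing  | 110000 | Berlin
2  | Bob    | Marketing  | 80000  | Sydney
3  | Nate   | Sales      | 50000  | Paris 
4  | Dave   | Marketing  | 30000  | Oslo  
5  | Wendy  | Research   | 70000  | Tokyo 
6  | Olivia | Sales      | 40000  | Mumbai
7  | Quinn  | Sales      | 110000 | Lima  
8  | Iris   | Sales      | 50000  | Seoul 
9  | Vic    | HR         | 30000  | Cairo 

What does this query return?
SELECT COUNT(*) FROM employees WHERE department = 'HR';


Counting rows where department = 'HR'
  Vic -> MATCH


1


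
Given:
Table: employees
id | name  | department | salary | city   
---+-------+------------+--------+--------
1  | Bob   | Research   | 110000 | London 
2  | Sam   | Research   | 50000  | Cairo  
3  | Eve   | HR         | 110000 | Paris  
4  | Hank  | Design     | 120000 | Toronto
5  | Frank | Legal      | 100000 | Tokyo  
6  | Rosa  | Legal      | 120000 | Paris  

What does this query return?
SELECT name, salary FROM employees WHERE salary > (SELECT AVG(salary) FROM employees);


Subquery: AVG(salary) = 101666.67
Filtering: salary > 101666.67
  Bob (110000) -> MATCH
  Eve (110000) -> MATCH
  Hank (120000) -> MATCH
  Rosa (120000) -> MATCH


4 rows:
Bob, 110000
Eve, 110000
Hank, 120000
Rosa, 120000


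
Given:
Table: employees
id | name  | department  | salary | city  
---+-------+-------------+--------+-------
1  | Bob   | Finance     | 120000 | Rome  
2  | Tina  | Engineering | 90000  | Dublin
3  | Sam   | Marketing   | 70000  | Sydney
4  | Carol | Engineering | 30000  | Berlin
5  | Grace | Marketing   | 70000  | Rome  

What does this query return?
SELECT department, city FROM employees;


Projecting columns: department, city

5 rows:
Finance, Rome
Engineering, Dublin
Marketing, Sydney
Engineering, Berlin
Marketing, Rome


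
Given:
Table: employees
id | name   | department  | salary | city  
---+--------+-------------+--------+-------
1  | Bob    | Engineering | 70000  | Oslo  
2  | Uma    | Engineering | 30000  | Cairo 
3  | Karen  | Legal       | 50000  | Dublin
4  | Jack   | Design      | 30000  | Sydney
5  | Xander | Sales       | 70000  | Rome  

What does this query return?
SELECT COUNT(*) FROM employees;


COUNT(*) counts all rows

5


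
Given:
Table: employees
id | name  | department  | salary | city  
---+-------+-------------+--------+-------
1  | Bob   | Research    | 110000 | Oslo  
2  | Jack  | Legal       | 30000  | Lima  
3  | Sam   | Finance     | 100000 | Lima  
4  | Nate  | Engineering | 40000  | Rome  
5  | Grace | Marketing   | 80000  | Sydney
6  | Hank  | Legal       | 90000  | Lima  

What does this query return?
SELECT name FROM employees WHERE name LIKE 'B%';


LIKE 'B%' matches names starting with 'B'
Matching: 1

1 rows:
Bob


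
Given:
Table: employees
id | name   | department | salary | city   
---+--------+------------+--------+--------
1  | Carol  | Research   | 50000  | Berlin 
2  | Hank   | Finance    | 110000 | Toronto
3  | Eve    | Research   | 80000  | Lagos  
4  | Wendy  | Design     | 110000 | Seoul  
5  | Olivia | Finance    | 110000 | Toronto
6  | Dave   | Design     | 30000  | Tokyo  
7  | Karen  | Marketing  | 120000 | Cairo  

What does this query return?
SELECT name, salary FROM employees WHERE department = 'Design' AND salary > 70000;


Filtering: department = 'Design' AND salary > 70000
Matching: 1 rows

1 rows:
Wendy, 110000


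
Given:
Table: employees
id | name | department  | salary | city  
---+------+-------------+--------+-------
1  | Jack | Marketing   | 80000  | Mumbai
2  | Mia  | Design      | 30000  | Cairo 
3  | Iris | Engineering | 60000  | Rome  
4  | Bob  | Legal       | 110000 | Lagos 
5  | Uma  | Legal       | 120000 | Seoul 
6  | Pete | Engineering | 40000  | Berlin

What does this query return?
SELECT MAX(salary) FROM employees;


Salaries: 80000, 30000, 60000, 110000, 120000, 40000
MAX = 120000

120000


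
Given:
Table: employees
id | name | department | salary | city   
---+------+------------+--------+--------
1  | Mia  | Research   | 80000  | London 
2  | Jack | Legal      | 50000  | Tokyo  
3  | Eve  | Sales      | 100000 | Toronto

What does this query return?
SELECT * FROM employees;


SELECT * returns all 3 rows with all columns

3 rows:
1, Mia, Research, 80000, London
2, Jack, Legal, 50000, Tokyo
3, Eve, Sales, 100000, Toronto


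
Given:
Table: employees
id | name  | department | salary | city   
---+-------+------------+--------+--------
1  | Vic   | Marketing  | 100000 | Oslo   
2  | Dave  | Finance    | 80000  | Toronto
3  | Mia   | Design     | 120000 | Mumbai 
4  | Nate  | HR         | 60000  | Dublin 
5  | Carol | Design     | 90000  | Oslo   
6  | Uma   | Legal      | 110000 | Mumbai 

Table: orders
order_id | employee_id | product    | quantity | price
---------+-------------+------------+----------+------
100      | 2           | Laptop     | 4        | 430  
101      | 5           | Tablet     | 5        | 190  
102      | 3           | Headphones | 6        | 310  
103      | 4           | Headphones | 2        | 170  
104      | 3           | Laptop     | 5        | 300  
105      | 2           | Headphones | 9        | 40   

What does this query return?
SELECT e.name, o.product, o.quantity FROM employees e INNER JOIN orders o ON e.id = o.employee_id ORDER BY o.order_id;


Joining employees.id = orders.employee_id:
  employee Dave (id=2) -> order Laptop
  employee Carol (id=5) -> order Tablet
  employee Mia (id=3) -> order Headphones
  employee Nate (id=4) -> order Headphones
  employee Mia (id=3) -> order Laptop
  employee Dave (id=2) -> order Headphones


6 rows:
Dave, Laptop, 4
Carol, Tablet, 5
Mia, Headphones, 6
Nate, Headphones, 2
Mia, Laptop, 5
Dave, Headphones, 9


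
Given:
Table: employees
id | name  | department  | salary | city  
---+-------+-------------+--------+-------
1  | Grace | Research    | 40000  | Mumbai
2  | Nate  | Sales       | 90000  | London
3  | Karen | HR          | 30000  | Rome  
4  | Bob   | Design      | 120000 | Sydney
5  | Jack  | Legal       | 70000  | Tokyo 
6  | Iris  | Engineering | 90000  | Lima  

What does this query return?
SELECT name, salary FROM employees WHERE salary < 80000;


Filtering: salary < 80000
Matching: 3 rows

3 rows:
Grace, 40000
Karen, 30000
Jack, 70000


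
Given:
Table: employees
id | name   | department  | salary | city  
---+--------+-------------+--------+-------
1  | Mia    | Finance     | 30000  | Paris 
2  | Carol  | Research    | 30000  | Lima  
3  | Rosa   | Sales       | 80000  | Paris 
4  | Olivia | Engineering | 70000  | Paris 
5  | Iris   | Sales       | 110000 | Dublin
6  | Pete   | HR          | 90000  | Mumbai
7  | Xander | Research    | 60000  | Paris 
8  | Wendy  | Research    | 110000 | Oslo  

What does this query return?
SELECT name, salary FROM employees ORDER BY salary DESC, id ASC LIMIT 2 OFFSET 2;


Sort by salary DESC (id ASC tiebreak), then skip 2 and take 2
Rows 3 through 4

2 rows:
Pete, 90000
Rosa, 80000


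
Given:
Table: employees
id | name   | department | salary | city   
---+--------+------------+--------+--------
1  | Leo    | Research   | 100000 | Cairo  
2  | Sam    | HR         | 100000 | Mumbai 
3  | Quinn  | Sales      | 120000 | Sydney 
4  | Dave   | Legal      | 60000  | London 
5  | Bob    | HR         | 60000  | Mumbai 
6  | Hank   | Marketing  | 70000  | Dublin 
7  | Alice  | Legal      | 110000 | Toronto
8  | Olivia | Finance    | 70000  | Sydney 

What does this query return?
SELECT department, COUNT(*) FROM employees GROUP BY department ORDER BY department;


Assigning each row to its department group:
  Leo -> Research
  Sam -> HR
  Quinn -> Sales
  Dave -> Legal
  Bob -> HR
  Hank -> Marketing
  Alice -> Legal
  Olivia -> Finance


6 groups:
Finance, 1
HR, 2
Legal, 2
Marketing, 1
Research, 1
Sales, 1


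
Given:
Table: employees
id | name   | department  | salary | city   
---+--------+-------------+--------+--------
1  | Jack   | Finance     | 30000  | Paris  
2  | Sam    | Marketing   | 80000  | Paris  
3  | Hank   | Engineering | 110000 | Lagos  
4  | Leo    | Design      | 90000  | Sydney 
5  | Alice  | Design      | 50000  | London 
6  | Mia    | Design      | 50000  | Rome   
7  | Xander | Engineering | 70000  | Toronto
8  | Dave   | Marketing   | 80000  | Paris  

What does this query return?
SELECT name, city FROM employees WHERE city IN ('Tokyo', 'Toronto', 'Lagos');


Filtering: city IN ('Tokyo', 'Toronto', 'Lagos')
Matching: 2 rows

2 rows:
Hank, Lagos
Xander, Toronto


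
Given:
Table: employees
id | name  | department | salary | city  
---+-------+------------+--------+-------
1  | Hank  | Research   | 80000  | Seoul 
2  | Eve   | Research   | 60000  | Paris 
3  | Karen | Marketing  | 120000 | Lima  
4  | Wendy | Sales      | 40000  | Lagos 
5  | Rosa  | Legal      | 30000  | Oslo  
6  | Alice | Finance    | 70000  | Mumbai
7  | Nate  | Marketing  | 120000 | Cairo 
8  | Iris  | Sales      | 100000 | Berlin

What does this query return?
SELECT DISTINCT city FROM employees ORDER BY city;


All 'city' values (row order): Seoul, Paris, Lima, Lagos, Oslo, Mumbai, Cairo, Berlin
Removing duplicates leaves 8 unique value(s).

8 values:
Berlin
Cairo
Lagos
Lima
Mumbai
Oslo
Paris
Seoul


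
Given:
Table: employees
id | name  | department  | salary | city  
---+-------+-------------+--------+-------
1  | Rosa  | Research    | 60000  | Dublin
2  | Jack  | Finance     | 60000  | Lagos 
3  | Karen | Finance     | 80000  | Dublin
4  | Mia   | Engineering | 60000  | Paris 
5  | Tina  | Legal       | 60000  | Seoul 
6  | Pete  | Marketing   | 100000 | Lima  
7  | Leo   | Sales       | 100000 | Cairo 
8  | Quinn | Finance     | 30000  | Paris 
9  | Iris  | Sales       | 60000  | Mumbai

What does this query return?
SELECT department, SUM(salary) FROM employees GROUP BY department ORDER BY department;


Summing salary within each department:
  Engineering: 60000 = 60000
  Finance: 60000 + 80000 + 30000 = 170000
  Legal: 60000 = 60000
  Marketing: 100000 = 100000
  Research: 60000 = 60000
  Sales: 100000 + 60000 = 160000


6 groups:
Engineering, 60000
Finance, 170000
Legal, 60000
Marketing, 100000
Research, 60000
Sales, 160000


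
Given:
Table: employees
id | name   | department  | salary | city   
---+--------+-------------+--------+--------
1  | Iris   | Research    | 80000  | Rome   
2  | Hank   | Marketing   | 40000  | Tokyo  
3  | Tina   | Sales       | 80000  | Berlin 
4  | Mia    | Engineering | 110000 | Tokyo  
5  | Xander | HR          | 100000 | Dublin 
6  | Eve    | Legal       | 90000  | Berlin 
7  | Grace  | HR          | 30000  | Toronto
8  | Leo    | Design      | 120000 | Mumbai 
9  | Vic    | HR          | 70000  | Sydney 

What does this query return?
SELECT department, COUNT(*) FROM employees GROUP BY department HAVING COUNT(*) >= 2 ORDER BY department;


Groups with count >= 2:
  HR: 3 -> PASS
  Design: 1 -> filtered out
  Engineering: 1 -> filtered out
  Legal: 1 -> filtered out
  Marketing: 1 -> filtered out
  Research: 1 -> filtered out
  Sales: 1 -> filtered out


1 groups:
HR, 3


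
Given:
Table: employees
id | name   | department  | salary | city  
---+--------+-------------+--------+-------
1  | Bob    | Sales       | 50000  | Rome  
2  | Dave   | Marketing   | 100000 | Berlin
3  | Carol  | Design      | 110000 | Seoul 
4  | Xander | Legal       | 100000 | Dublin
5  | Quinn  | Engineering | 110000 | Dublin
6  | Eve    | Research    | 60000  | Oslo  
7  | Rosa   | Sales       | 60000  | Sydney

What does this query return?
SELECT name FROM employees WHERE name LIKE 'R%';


LIKE 'R%' matches names starting with 'R'
Matching: 1

1 rows:
Rosa


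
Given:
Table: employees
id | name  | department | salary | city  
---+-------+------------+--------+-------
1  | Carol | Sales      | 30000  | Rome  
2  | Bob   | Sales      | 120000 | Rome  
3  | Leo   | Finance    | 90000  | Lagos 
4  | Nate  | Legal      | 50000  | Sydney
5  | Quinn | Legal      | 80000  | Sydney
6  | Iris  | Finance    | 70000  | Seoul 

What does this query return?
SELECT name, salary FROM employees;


Projecting columns: name, salary

6 rows:
Carol, 30000
Bob, 120000
Leo, 90000
Nate, 50000
Quinn, 80000
Iris, 70000


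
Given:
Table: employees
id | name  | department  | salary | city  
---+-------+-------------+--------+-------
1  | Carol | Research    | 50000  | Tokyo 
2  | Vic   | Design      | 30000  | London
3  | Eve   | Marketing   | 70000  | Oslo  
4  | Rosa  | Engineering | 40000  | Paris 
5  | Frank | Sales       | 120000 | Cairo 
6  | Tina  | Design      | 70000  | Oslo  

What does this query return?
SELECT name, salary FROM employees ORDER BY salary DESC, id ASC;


Sorting by salary DESC, then id ASC for ties

6 rows:
Frank, 120000
Eve, 70000
Tina, 70000
Carol, 50000
Rosa, 40000
Vic, 30000


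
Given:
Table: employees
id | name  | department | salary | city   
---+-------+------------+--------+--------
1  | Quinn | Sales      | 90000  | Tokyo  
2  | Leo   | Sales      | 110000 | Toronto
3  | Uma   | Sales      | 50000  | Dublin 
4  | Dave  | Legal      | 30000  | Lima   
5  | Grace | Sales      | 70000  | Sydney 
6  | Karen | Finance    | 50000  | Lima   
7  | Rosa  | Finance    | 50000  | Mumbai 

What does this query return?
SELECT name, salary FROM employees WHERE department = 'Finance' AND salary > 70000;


Filtering: department = 'Finance' AND salary > 70000
Matching: 0 rows

Empty result set (0 rows)


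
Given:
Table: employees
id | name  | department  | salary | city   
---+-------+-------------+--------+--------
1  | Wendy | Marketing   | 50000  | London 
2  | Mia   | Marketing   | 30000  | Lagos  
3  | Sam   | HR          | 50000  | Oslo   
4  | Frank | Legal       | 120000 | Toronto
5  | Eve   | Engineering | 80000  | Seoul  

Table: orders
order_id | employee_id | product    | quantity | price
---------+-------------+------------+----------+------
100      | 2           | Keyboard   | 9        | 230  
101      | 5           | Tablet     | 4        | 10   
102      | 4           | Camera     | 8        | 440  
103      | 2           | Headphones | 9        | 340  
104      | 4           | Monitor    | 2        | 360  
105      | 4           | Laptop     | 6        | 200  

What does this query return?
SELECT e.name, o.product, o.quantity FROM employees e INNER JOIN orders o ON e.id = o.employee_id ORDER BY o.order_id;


Joining employees.id = orders.employee_id:
  employee Mia (id=2) -> order Keyboard
  employee Eve (id=5) -> order Tablet
  employee Frank (id=4) -> order Camera
  employee Mia (id=2) -> order Headphones
  employee Frank (id=4) -> order Monitor
  employee Frank (id=4) -> order Laptop


6 rows:
Mia, Keyboard, 9
Eve, Tablet, 4
Frank, Camera, 8
Mia, Headphones, 9
Frank, Monitor, 2
Frank, Laptop, 6


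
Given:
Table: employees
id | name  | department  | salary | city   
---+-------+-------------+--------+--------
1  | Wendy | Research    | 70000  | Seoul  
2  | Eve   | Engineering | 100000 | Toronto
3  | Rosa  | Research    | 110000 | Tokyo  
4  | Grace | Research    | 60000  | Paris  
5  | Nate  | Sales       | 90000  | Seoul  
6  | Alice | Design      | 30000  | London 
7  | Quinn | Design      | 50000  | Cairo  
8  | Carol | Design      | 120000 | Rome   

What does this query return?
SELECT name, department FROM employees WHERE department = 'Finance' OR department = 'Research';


Filtering: department = 'Finance' OR 'Research'
Matching: 3 rows

3 rows:
Wendy, Research
Rosa, Research
Grace, Research


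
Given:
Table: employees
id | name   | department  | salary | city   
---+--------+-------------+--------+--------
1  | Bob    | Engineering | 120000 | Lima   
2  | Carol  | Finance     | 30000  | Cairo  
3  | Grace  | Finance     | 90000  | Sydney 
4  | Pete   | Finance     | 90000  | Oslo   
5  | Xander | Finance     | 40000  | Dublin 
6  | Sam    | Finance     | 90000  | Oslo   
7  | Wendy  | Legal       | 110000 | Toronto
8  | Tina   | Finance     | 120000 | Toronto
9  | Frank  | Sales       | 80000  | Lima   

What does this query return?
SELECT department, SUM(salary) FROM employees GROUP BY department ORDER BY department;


Summing salary within each department:
  Engineering: 120000 = 120000
  Finance: 30000 + 90000 + 90000 + 40000 + 90000 + 120000 = 460000
  Legal: 110000 = 110000
  Sales: 80000 = 80000


4 groups:
Engineering, 120000
Finance, 460000
Legal, 110000
Sales, 80000


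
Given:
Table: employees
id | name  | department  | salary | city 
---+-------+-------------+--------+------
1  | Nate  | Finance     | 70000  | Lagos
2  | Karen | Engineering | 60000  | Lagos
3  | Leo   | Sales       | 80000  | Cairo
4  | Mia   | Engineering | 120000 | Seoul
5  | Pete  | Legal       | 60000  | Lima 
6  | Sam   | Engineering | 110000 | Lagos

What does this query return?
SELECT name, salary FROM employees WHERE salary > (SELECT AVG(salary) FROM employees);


Subquery: AVG(salary) = 83333.33
Filtering: salary > 83333.33
  Mia (120000) -> MATCH
  Sam (110000) -> MATCH


2 rows:
Mia, 120000
Sam, 110000


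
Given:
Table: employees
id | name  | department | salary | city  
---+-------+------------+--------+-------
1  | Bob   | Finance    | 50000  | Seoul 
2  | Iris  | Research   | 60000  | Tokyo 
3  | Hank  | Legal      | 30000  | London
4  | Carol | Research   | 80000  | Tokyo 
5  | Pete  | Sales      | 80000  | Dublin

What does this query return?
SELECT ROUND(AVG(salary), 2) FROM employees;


SUM(salary) = 300000
COUNT = 5
ROUND(AVG, 2) = ROUND(300000 / 5, 2) = 60000.0

60000.0


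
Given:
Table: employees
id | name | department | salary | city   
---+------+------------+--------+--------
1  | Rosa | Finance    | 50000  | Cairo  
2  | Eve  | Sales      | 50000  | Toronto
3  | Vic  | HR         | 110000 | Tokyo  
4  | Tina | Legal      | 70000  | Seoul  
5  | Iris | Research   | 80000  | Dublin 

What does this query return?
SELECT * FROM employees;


SELECT * returns all 5 rows with all columns

5 rows:
1, Rosa, Finance, 50000, Cairo
2, Eve, Sales, 50000, Toronto
3, Vic, HR, 110000, Tokyo
4, Tina, Legal, 70000, Seoul
5, Iris, Research, 80000, Dublin


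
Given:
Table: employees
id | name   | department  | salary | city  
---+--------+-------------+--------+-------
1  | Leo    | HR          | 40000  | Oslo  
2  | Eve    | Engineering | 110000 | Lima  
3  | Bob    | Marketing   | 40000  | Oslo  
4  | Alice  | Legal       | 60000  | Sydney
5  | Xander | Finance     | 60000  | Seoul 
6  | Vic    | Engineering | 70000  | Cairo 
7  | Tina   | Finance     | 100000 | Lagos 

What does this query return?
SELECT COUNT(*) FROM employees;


COUNT(*) counts all rows

7
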